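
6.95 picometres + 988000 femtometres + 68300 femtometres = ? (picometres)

In picometres:
  6.95 picometres → 6.95
  988000 femtometres = 988000 × 10⁻³ picometres = 988
  68300 femtometres = 68300 × 10⁻³ picometres = 68.3
Sum: 6.95 + 988 + 68.3 = 1063.25

1063.25 picometres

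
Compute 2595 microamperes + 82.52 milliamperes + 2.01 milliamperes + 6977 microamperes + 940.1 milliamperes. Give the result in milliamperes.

In milliamperes:
  2595 microamperes = 2595e-3 milliamperes = 2.595
  82.52 milliamperes → 82.52
  2.01 milliamperes → 2.01
  6977 microamperes = 6977e-3 milliamperes = 6.977
  940.1 milliamperes → 940.1
Sum: 2.595 + 82.52 + 2.01 + 6.977 + 940.1 = 1034.202

1034.202 milliamperes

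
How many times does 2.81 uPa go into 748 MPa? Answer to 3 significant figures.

266000000000000

(748e6) / (2.81e-6) = 266.2e12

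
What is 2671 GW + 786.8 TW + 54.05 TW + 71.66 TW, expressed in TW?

In TW:
  2671 GW = 2671 × 10^-3 TW = 2.671
  786.8 TW → 786.8
  54.05 TW → 54.05
  71.66 TW → 71.66
Sum: 2.671 + 786.8 + 54.05 + 71.66 = 915.181

915.181 TW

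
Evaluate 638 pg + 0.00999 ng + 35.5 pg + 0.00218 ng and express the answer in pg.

685.67 pg

In pg:
  638 pg → 638
  0.00999 ng = 0.00999 × 10³ pg = 9.99
  35.5 pg → 35.5
  0.00218 ng = 0.00218 × 10³ pg = 2.18
Sum: 638 + 9.99 + 35.5 + 2.18 = 685.67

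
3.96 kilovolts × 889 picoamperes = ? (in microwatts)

3.96 × 10³ × 889 × 10⁻¹² = 3520.44 × 10⁻⁹ W

3.52044 microwatts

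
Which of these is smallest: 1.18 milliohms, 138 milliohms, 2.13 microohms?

1.18 milliohms = 0.00118 ohms
138 milliohms = 0.138 ohms
2.13 microohms = 0.00000213 ohms

2.13 microohms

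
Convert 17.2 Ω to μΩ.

17200000 μΩ

(no prefix) = 10^0, micro = 10^-6; factor is 10^6.
17.2 × 10^6 = 17200000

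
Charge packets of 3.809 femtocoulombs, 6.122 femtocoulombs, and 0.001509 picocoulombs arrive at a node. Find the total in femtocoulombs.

In femtocoulombs:
  3.809 femtocoulombs → 3.809
  6.122 femtocoulombs → 6.122
  0.001509 picocoulombs = 0.001509 × 10^3 femtocoulombs = 1.509
Sum: 3.809 + 6.122 + 1.509 = 11.44

11.44 femtocoulombs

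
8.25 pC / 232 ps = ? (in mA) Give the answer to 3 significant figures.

(8.25e-12) / (232e-12) = 0.03556 A

35.6 mA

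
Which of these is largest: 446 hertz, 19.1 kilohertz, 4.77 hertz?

19.1 kilohertz

446 hertz = 446 hertz
19.1 kilohertz = 19100 hertz
4.77 hertz = 4.77 hertz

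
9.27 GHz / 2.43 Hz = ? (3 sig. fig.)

(9.27e9) / (2.43) = 3.815e9

3810000000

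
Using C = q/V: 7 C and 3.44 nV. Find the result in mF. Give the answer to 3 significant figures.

2030000000000 mF

(7) / (3.44e-9) = 2.0349e9 F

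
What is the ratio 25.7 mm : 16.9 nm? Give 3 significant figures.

1520000

(25.7 × 10^-3) / (16.9 × 10^-9) = 1.521 × 10^6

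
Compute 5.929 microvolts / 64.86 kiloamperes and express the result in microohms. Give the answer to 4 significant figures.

0.00009141 microohms

(5.929 × 10^-6) / (64.86 × 10^3) = 0.0914123 × 10^-9 Ω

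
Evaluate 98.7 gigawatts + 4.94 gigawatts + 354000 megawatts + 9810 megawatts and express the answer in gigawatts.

In gigawatts:
  98.7 gigawatts → 98.7
  4.94 gigawatts → 4.94
  354000 megawatts = 354000e-3 gigawatts = 354
  9810 megawatts = 9810e-3 gigawatts = 9.81
Sum: 98.7 + 4.94 + 354 + 9.81 = 467.45

467.45 gigawatts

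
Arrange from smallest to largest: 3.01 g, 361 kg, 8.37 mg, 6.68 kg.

8.37 mg < 3.01 g < 6.68 kg < 361 kg

3.01 g = 3.01 g
361 kg = 361000 g
8.37 mg = 0.00837 g
6.68 kg = 6680 g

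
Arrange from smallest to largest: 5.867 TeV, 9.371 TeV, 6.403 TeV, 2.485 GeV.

2.485 GeV < 5.867 TeV < 6.403 TeV < 9.371 TeV

5.867 TeV = 5867000000000 eV
9.371 TeV = 9371000000000 eV
6.403 TeV = 6403000000000 eV
2.485 GeV = 2485000000 eV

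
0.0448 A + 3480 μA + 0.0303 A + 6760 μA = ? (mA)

85.34 mA

In mA:
  0.0448 A = 0.0448 × 10³ mA = 44.8
  3480 μA = 3480 × 10⁻³ mA = 3.48
  0.0303 A = 0.0303 × 10³ mA = 30.3
  6760 μA = 6760 × 10⁻³ mA = 6.76
Sum: 44.8 + 3.48 + 30.3 + 6.76 = 85.34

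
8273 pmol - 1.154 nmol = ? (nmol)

7.119 nmol

In nmol:
  8273 pmol = 8273e-3 nmol = 8.273
  1.154 nmol → 1.154
Difference: 8.273 - 1.154 = 7.119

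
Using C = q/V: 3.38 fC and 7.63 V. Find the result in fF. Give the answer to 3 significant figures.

0.443 fF

(3.38e-15) / (7.63) = 0.44299e-15 F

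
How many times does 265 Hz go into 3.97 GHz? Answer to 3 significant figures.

(3.97 × 10^9) / (265) = 0.01498 × 10^9

15000000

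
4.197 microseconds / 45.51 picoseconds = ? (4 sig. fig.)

92220

(4.197e-6) / (45.51e-12) = 0.092221e6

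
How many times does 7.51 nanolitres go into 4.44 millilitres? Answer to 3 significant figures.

591000

(4.44 × 10^-3) / (7.51 × 10^-9) = 0.5912 × 10^6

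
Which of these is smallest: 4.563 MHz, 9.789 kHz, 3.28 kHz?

4.563 MHz = 4563000 Hz
9.789 kHz = 9789 Hz
3.28 kHz = 3280 Hz

3.28 kHz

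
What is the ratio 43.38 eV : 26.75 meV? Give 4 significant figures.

1622

(43.38) / (26.75e-3) = 1.6217e3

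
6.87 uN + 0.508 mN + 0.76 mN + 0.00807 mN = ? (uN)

In uN:
  6.87 uN → 6.87
  0.508 mN = 0.508 × 10³ uN = 508
  0.76 mN = 0.76 × 10³ uN = 760
  0.00807 mN = 0.00807 × 10³ uN = 8.07
Sum: 6.87 + 508 + 760 + 8.07 = 1282.94

1282.94 uN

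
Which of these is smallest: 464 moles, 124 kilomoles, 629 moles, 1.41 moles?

1.41 moles

464 moles = 464 moles
124 kilomoles = 124000 moles
629 moles = 629 moles
1.41 moles = 1.41 moles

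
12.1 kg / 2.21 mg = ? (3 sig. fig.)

(12.1e3) / (2.21e-3) = 5.475e6

5480000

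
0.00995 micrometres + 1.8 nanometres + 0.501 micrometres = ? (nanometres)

In nanometres:
  0.00995 micrometres = 0.00995 × 10^3 nanometres = 9.95
  1.8 nanometres → 1.8
  0.501 micrometres = 0.501 × 10^3 nanometres = 501
Sum: 9.95 + 1.8 + 501 = 512.75

512.75 nanometres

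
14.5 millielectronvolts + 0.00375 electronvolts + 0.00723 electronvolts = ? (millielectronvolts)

25.48 millielectronvolts

In millielectronvolts:
  14.5 millielectronvolts → 14.5
  0.00375 electronvolts = 0.00375 × 10³ millielectronvolts = 3.75
  0.00723 electronvolts = 0.00723 × 10³ millielectronvolts = 7.23
Sum: 14.5 + 3.75 + 7.23 = 25.48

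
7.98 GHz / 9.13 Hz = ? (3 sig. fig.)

(7.98 × 10^9) / (9.13) = 0.874 × 10^9

874000000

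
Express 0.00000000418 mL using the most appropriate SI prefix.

4.18 pL

= 4.18e-12 L; 1e-12 is pico.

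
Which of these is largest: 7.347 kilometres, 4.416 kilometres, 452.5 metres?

7.347 kilometres

7.347 kilometres = 7347 metres
4.416 kilometres = 4416 metres
452.5 metres = 452.5 metres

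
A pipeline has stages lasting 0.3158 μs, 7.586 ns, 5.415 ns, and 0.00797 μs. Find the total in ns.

336.771 ns

In ns:
  0.3158 μs = 0.3158 × 10³ ns = 315.8
  7.586 ns → 7.586
  5.415 ns → 5.415
  0.00797 μs = 0.00797 × 10³ ns = 7.97
Sum: 315.8 + 7.586 + 5.415 + 7.97 = 336.771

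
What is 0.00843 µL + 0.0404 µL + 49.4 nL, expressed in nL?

98.23 nL

In nL:
  0.00843 µL = 0.00843 × 10³ nL = 8.43
  0.0404 µL = 0.0404 × 10³ nL = 40.4
  49.4 nL → 49.4
Sum: 8.43 + 40.4 + 49.4 = 98.23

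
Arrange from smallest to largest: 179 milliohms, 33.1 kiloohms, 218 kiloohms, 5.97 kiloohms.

179 milliohms < 5.97 kiloohms < 33.1 kiloohms < 218 kiloohms

179 milliohms = 0.179 ohms
33.1 kiloohms = 33100 ohms
218 kiloohms = 218000 ohms
5.97 kiloohms = 5970 ohms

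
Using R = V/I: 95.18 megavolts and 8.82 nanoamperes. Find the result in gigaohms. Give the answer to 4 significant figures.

(95.18 × 10^6) / (8.82 × 10^-9) = 10.7914 × 10^15 Ω

10790000 gigaohms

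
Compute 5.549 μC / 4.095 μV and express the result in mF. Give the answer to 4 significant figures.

(5.549 × 10^-6) / (4.095 × 10^-6) = 1.35507 F

1355 mF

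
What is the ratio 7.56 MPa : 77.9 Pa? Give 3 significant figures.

97000

(7.56 × 10^6) / (77.9) = 0.09705 × 10^6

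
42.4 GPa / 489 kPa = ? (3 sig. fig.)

86700

(42.4 × 10⁹) / (489 × 10³) = 0.08671 × 10⁶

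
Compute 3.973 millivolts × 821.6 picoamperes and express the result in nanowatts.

0.0032642168 nanowatts

3.973 × 10⁻³ × 821.6 × 10⁻¹² = 3264.2168 × 10⁻¹⁵ W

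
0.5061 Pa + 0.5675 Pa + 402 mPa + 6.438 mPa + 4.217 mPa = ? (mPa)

In mPa:
  0.5061 Pa = 0.5061e3 mPa = 506.1
  0.5675 Pa = 0.5675e3 mPa = 567.5
  402 mPa → 402
  6.438 mPa → 6.438
  4.217 mPa → 4.217
Sum: 506.1 + 567.5 + 402 + 6.438 + 4.217 = 1486.255

1486.255 mPa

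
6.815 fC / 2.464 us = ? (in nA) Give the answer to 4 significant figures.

2.766 nA

(6.815 × 10⁻¹⁵) / (2.464 × 10⁻⁶) = 2.76583 × 10⁻⁹ A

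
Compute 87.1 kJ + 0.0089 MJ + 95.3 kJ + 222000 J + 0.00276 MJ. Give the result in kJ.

416.06 kJ

In kJ:
  87.1 kJ → 87.1
  0.0089 MJ = 0.0089e3 kJ = 8.9
  95.3 kJ → 95.3
  222000 J = 222000e-3 kJ = 222
  0.00276 MJ = 0.00276e3 kJ = 2.76
Sum: 87.1 + 8.9 + 95.3 + 222 + 2.76 = 416.06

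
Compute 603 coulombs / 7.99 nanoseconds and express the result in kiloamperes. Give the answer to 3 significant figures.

(603) / (7.99e-9) = 75.469e9 A

75500000 kiloamperes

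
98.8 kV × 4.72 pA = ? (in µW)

0.466336 µW

98.8 × 10³ × 4.72 × 10⁻¹² = 466.336 × 10⁻⁹ W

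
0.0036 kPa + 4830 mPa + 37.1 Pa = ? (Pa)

45.53 Pa

In Pa:
  0.0036 kPa = 0.0036 × 10^3 Pa = 3.6
  4830 mPa = 4830 × 10^-3 Pa = 4.83
  37.1 Pa → 37.1
Sum: 3.6 + 4.83 + 37.1 = 45.53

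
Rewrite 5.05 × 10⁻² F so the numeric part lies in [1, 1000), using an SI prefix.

50.5 mF

= 50.5 × 10⁻³ F; 10⁻³ is milli.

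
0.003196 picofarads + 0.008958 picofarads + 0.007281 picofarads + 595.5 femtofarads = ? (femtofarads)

614.935 femtofarads

In femtofarads:
  0.003196 picofarads = 0.003196 × 10^3 femtofarads = 3.196
  0.008958 picofarads = 0.008958 × 10^3 femtofarads = 8.958
  0.007281 picofarads = 0.007281 × 10^3 femtofarads = 7.281
  595.5 femtofarads → 595.5
Sum: 3.196 + 8.958 + 7.281 + 595.5 = 614.935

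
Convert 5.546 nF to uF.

nano = 10⁻⁹, micro = 10⁻⁶; factor is 10⁻³.
5.546 × 10⁻³ = 0.005546

0.005546 uF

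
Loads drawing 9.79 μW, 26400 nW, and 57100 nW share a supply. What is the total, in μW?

In μW:
  9.79 μW → 9.79
  26400 nW = 26400 × 10⁻³ μW = 26.4
  57100 nW = 57100 × 10⁻³ μW = 57.1
Sum: 9.79 + 26.4 + 57.1 = 93.29

93.29 μW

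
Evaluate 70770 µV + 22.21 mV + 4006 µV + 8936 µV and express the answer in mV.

In mV:
  70770 µV = 70770 × 10^-3 mV = 70.77
  22.21 mV → 22.21
  4006 µV = 4006 × 10^-3 mV = 4.006
  8936 µV = 8936 × 10^-3 mV = 8.936
Sum: 70.77 + 22.21 + 4.006 + 8.936 = 105.922

105.922 mV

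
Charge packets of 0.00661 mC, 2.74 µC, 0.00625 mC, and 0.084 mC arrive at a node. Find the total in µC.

99.6 µC

In µC:
  0.00661 mC = 0.00661e3 µC = 6.61
  2.74 µC → 2.74
  0.00625 mC = 0.00625e3 µC = 6.25
  0.084 mC = 0.084e3 µC = 84
Sum: 6.61 + 2.74 + 6.25 + 84 = 99.6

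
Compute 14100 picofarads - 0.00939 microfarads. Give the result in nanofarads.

In nanofarads:
  14100 picofarads = 14100 × 10⁻³ nanofarads = 14.1
  0.00939 microfarads = 0.00939 × 10³ nanofarads = 9.39
Difference: 14.1 - 9.39 = 4.71

4.71 nanofarads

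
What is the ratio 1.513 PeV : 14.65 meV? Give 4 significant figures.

(1.513 × 10¹⁵) / (14.65 × 10⁻³) = 0.10328 × 10¹⁸

103300000000000000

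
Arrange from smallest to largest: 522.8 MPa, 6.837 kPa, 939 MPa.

522.8 MPa = 522800000 Pa
6.837 kPa = 6837 Pa
939 MPa = 939000000 Pa

6.837 kPa < 522.8 MPa < 939 MPa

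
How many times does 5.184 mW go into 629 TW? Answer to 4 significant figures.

121300000000000000

(629 × 10¹²) / (5.184 × 10⁻³) = 121.33 × 10¹⁵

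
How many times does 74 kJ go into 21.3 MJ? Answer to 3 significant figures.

(21.3 × 10^6) / (74 × 10^3) = 0.2878 × 10^3

288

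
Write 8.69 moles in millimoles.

(no prefix) = 1e0, milli = 1e-3; factor is 1e3.
8.69 × 1e3 = 8690

8690 millimoles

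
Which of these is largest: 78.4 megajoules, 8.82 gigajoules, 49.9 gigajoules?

49.9 gigajoules

78.4 megajoules = 78400000 joules
8.82 gigajoules = 8820000000 joules
49.9 gigajoules = 49900000000 joules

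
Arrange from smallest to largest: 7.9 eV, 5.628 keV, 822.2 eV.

7.9 eV < 822.2 eV < 5.628 keV

7.9 eV = 7.9 eV
5.628 keV = 5628 eV
822.2 eV = 822.2 eV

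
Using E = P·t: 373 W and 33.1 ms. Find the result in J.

373 × 33.1e-3 = 12346.3e-3 J

12.3463 J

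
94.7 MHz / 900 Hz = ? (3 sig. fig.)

(94.7 × 10⁶) / (900) = 0.1052 × 10⁶

105000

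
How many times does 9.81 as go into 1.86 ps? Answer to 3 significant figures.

(1.86 × 10⁻¹²) / (9.81 × 10⁻¹⁸) = 0.1896 × 10⁶

190000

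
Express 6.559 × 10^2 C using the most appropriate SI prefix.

= 655.9 C; mantissa already in [1, 1000).

655.9 C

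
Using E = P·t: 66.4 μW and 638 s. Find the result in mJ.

42.3632 mJ

66.4 × 10⁻⁶ × 638 = 42363.2 × 10⁻⁶ J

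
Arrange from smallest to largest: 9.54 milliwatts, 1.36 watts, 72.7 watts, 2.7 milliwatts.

2.7 milliwatts < 9.54 milliwatts < 1.36 watts < 72.7 watts

9.54 milliwatts = 0.00954 watts
1.36 watts = 1.36 watts
72.7 watts = 72.7 watts
2.7 milliwatts = 0.0027 watts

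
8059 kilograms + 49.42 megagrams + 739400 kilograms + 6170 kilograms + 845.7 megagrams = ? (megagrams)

In megagrams:
  8059 kilograms = 8059 × 10^-3 megagrams = 8.059
  49.42 megagrams → 49.42
  739400 kilograms = 739400 × 10^-3 megagrams = 739.4
  6170 kilograms = 6170 × 10^-3 megagrams = 6.17
  845.7 megagrams → 845.7
Sum: 8.059 + 49.42 + 739.4 + 6.17 + 845.7 = 1648.749

1648.749 megagrams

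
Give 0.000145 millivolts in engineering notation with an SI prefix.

145 nanovolts

= 145 × 10⁻⁹ volts; 10⁻⁹ is nano.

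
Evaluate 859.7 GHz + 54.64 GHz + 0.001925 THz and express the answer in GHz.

916.265 GHz

In GHz:
  859.7 GHz → 859.7
  54.64 GHz → 54.64
  0.001925 THz = 0.001925e3 GHz = 1.925
Sum: 859.7 + 54.64 + 1.925 = 916.265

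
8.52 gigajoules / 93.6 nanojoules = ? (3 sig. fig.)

91000000000000000

(8.52e9) / (93.6e-9) = 0.09103e18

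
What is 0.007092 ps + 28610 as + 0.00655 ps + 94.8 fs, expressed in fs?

137.052 fs

In fs:
  0.007092 ps = 0.007092e3 fs = 7.092
  28610 as = 28610e-3 fs = 28.61
  0.00655 ps = 0.00655e3 fs = 6.55
  94.8 fs → 94.8
Sum: 7.092 + 28.61 + 6.55 + 94.8 = 137.052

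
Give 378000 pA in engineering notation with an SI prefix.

= 378 × 10⁻⁹ A; 10⁻⁹ is nano.

378 nA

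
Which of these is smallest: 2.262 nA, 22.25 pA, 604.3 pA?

2.262 nA = 0.000000002262 A
22.25 pA = 0.00000000002225 A
604.3 pA = 0.0000000006043 A

22.25 pA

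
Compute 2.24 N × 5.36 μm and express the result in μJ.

2.24 × 5.36e-6 = 12.0064e-6 J

12.0064 μJ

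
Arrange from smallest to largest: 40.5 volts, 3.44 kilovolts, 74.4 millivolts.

74.4 millivolts < 40.5 volts < 3.44 kilovolts

40.5 volts = 40.5 volts
3.44 kilovolts = 3440 volts
74.4 millivolts = 0.0744 volts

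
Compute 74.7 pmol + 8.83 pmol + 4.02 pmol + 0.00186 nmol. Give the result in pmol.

89.41 pmol

In pmol:
  74.7 pmol → 74.7
  8.83 pmol → 8.83
  4.02 pmol → 4.02
  0.00186 nmol = 0.00186 × 10^3 pmol = 1.86
Sum: 74.7 + 8.83 + 4.02 + 1.86 = 89.41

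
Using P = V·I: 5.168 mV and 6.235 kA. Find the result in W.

5.168 × 10⁻³ × 6.235 × 10³ = 32.22248 W

32.22248 W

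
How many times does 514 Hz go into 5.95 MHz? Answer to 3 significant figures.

11600

(5.95 × 10^6) / (514) = 0.01158 × 10^6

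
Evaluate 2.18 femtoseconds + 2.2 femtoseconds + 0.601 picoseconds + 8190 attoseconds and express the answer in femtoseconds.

In femtoseconds:
  2.18 femtoseconds → 2.18
  2.2 femtoseconds → 2.2
  0.601 picoseconds = 0.601e3 femtoseconds = 601
  8190 attoseconds = 8190e-3 femtoseconds = 8.19
Sum: 2.18 + 2.2 + 601 + 8.19 = 613.57

613.57 femtoseconds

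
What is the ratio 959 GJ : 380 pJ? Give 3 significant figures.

2520000000000000000000

(959 × 10^9) / (380 × 10^-12) = 2.524 × 10^21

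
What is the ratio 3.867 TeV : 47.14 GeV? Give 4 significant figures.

82.03

(3.867e12) / (47.14e9) = 0.082032e3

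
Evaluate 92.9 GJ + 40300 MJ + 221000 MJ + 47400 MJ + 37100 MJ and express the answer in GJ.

In GJ:
  92.9 GJ → 92.9
  40300 MJ = 40300 × 10⁻³ GJ = 40.3
  221000 MJ = 221000 × 10⁻³ GJ = 221
  47400 MJ = 47400 × 10⁻³ GJ = 47.4
  37100 MJ = 37100 × 10⁻³ GJ = 37.1
Sum: 92.9 + 40.3 + 221 + 47.4 + 37.1 = 438.7

438.7 GJ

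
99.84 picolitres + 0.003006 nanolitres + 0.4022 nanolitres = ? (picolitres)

In picolitres:
  99.84 picolitres → 99.84
  0.003006 nanolitres = 0.003006 × 10³ picolitres = 3.006
  0.4022 nanolitres = 0.4022 × 10³ picolitres = 402.2
Sum: 99.84 + 3.006 + 402.2 = 505.046

505.046 picolitres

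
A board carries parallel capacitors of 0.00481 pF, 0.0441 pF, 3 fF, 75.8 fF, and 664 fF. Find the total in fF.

In fF:
  0.00481 pF = 0.00481 × 10³ fF = 4.81
  0.0441 pF = 0.0441 × 10³ fF = 44.1
  3 fF → 3
  75.8 fF → 75.8
  664 fF → 664
Sum: 4.81 + 44.1 + 3 + 75.8 + 664 = 791.71

791.71 fF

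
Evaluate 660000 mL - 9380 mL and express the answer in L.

650.62 L

In L:
  660000 mL = 660000e-3 L = 660
  9380 mL = 9380e-3 L = 9.38
Difference: 660 - 9.38 = 650.62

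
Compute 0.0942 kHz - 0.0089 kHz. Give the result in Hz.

In Hz:
  0.0942 kHz = 0.0942e3 Hz = 94.2
  0.0089 kHz = 0.0089e3 Hz = 8.9
Difference: 94.2 - 8.9 = 85.3

85.3 Hz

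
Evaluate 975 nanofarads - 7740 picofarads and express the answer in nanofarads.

In nanofarads:
  975 nanofarads → 975
  7740 picofarads = 7740 × 10⁻³ nanofarads = 7.74
Difference: 975 - 7.74 = 967.26

967.26 nanofarads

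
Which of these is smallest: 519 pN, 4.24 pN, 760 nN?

4.24 pN

519 pN = 0.000000000519 N
4.24 pN = 0.00000000000424 N
760 nN = 0.00000076 N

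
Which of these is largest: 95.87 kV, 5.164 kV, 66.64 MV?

95.87 kV = 95870 V
5.164 kV = 5164 V
66.64 MV = 66640000 V

66.64 MV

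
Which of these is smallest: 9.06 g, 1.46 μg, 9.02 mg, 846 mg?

9.06 g = 9.06 g
1.46 μg = 0.00000146 g
9.02 mg = 0.00902 g
846 mg = 0.846 g

1.46 μg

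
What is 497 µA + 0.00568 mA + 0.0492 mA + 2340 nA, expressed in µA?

554.22 µA

In µA:
  497 µA → 497
  0.00568 mA = 0.00568 × 10^3 µA = 5.68
  0.0492 mA = 0.0492 × 10^3 µA = 49.2
  2340 nA = 2340 × 10^-3 µA = 2.34
Sum: 497 + 5.68 + 49.2 + 2.34 = 554.22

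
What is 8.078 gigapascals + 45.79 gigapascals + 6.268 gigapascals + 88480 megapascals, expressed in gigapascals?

In gigapascals:
  8.078 gigapascals → 8.078
  45.79 gigapascals → 45.79
  6.268 gigapascals → 6.268
  88480 megapascals = 88480 × 10^-3 gigapascals = 88.48
Sum: 8.078 + 45.79 + 6.268 + 88.48 = 148.616

148.616 gigapascals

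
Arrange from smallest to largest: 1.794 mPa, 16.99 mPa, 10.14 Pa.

1.794 mPa < 16.99 mPa < 10.14 Pa

1.794 mPa = 0.001794 Pa
16.99 mPa = 0.01699 Pa
10.14 Pa = 10.14 Pa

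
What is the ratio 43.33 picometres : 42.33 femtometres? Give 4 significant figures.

1024

(43.33e-12) / (42.33e-15) = 1.0236e3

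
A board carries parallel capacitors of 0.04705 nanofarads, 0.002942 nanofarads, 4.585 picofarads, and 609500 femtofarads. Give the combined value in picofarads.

664.077 picofarads

In picofarads:
  0.04705 nanofarads = 0.04705e3 picofarads = 47.05
  0.002942 nanofarads = 0.002942e3 picofarads = 2.942
  4.585 picofarads → 4.585
  609500 femtofarads = 609500e-3 picofarads = 609.5
Sum: 47.05 + 2.942 + 4.585 + 609.5 = 664.077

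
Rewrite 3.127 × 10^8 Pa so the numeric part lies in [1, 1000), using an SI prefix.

312.7 MPa

= 312.7 × 10^6 Pa; 10^6 is mega.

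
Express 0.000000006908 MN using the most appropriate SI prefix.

6.908 mN

= 6.908 × 10^-3 N; 10^-3 is milli.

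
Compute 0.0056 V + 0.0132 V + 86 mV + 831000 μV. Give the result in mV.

935.8 mV

In mV:
  0.0056 V = 0.0056 × 10^3 mV = 5.6
  0.0132 V = 0.0132 × 10^3 mV = 13.2
  86 mV → 86
  831000 μV = 831000 × 10^-3 mV = 831
Sum: 5.6 + 13.2 + 86 + 831 = 935.8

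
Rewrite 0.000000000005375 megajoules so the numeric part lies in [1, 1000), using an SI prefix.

5.375 microjoules

= 5.375 × 10^-6 joules; 10^-6 is micro.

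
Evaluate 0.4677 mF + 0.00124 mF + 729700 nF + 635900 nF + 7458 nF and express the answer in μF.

In μF:
  0.4677 mF = 0.4677 × 10^3 μF = 467.7
  0.00124 mF = 0.00124 × 10^3 μF = 1.24
  729700 nF = 729700 × 10^-3 μF = 729.7
  635900 nF = 635900 × 10^-3 μF = 635.9
  7458 nF = 7458 × 10^-3 μF = 7.458
Sum: 467.7 + 1.24 + 729.7 + 635.9 + 7.458 = 1841.998

1841.998 μF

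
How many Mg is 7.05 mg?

0.00000000705 Mg

milli = 10⁻³, mega = 10⁶; factor is 10⁻⁹.
7.05 × 10⁻⁹ = 0.00000000705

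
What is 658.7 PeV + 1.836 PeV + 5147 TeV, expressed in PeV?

665.683 PeV

In PeV:
  658.7 PeV → 658.7
  1.836 PeV → 1.836
  5147 TeV = 5147e-3 PeV = 5.147
Sum: 658.7 + 1.836 + 5.147 = 665.683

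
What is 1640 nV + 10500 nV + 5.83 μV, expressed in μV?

In μV:
  1640 nV = 1640 × 10^-3 μV = 1.64
  10500 nV = 10500 × 10^-3 μV = 10.5
  5.83 μV → 5.83
Sum: 1.64 + 10.5 + 5.83 = 17.97

17.97 μV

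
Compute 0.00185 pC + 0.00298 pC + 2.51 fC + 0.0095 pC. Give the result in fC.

In fC:
  0.00185 pC = 0.00185e3 fC = 1.85
  0.00298 pC = 0.00298e3 fC = 2.98
  2.51 fC → 2.51
  0.0095 pC = 0.0095e3 fC = 9.5
Sum: 1.85 + 2.98 + 2.51 + 9.5 = 16.84

16.84 fC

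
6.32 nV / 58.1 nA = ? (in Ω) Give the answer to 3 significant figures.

(6.32e-9) / (58.1e-9) = 0.10878 Ω

0.109 Ω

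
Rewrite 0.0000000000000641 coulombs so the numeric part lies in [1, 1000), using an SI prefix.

64.1 femtocoulombs

= 64.1e-15 coulombs; 1e-15 is femto.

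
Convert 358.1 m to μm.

(no prefix) = 10⁰, micro = 10⁻⁶; factor is 10⁶.
358.1 × 10⁶ = 358100000

358100000 μm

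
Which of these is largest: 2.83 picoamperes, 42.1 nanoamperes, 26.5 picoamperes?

42.1 nanoamperes

2.83 picoamperes = 0.00000000000283 amperes
42.1 nanoamperes = 0.0000000421 amperes
26.5 picoamperes = 0.0000000000265 amperes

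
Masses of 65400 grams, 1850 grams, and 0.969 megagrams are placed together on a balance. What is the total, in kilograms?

1036.25 kilograms

In kilograms:
  65400 grams = 65400 × 10^-3 kilograms = 65.4
  1850 grams = 1850 × 10^-3 kilograms = 1.85
  0.969 megagrams = 0.969 × 10^3 kilograms = 969
Sum: 65.4 + 1.85 + 969 = 1036.25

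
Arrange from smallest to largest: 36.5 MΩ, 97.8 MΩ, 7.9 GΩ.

36.5 MΩ < 97.8 MΩ < 7.9 GΩ

36.5 MΩ = 36500000 Ω
97.8 MΩ = 97800000 Ω
7.9 GΩ = 7900000000 Ω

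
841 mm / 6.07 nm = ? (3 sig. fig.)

(841 × 10^-3) / (6.07 × 10^-9) = 138.6 × 10^6

139000000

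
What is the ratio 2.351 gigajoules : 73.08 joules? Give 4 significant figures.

32170000

(2.351 × 10⁹) / (73.08) = 0.03217 × 10⁹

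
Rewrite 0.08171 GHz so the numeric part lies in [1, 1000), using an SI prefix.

= 81.71 × 10^6 Hz; 10^6 is mega.

81.71 MHz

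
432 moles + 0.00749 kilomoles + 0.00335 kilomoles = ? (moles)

In moles:
  432 moles → 432
  0.00749 kilomoles = 0.00749 × 10^3 moles = 7.49
  0.00335 kilomoles = 0.00335 × 10^3 moles = 3.35
Sum: 432 + 7.49 + 3.35 = 442.84

442.84 moles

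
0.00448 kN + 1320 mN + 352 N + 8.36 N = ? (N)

In N:
  0.00448 kN = 0.00448 × 10^3 N = 4.48
  1320 mN = 1320 × 10^-3 N = 1.32
  352 N → 352
  8.36 N → 8.36
Sum: 4.48 + 1.32 + 352 + 8.36 = 366.16

366.16 N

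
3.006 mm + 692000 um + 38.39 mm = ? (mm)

733.396 mm

In mm:
  3.006 mm → 3.006
  692000 um = 692000e-3 mm = 692
  38.39 mm → 38.39
Sum: 3.006 + 692 + 38.39 = 733.396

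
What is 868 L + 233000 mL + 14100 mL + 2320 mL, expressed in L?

In L:
  868 L → 868
  233000 mL = 233000 × 10⁻³ L = 233
  14100 mL = 14100 × 10⁻³ L = 14.1
  2320 mL = 2320 × 10⁻³ L = 2.32
Sum: 868 + 233 + 14.1 + 2.32 = 1117.42

1117.42 L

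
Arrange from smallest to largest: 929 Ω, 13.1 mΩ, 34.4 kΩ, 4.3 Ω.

929 Ω = 929 Ω
13.1 mΩ = 0.0131 Ω
34.4 kΩ = 34400 Ω
4.3 Ω = 4.3 Ω

13.1 mΩ < 4.3 Ω < 929 Ω < 34.4 kΩ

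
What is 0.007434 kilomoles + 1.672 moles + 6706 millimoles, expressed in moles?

In moles:
  0.007434 kilomoles = 0.007434 × 10³ moles = 7.434
  1.672 moles → 1.672
  6706 millimoles = 6706 × 10⁻³ moles = 6.706
Sum: 7.434 + 1.672 + 6.706 = 15.812

15.812 moles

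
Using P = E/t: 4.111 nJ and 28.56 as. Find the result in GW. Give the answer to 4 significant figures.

0.1439 GW

(4.111 × 10^-9) / (28.56 × 10^-18) = 0.143943 × 10^9 W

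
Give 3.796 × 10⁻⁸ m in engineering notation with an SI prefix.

= 37.96 × 10⁻⁹ m; 10⁻⁹ is nano.

37.96 nm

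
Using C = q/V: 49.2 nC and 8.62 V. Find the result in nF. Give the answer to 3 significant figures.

5.71 nF

(49.2e-9) / (8.62) = 5.7077e-9 F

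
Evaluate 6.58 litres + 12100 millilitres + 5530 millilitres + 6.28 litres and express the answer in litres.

30.49 litres

In litres:
  6.58 litres → 6.58
  12100 millilitres = 12100 × 10⁻³ litres = 12.1
  5530 millilitres = 5530 × 10⁻³ litres = 5.53
  6.28 litres → 6.28
Sum: 6.58 + 12.1 + 5.53 + 6.28 = 30.49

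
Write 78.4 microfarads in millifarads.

micro = 10⁻⁶, milli = 10⁻³; factor is 10⁻³.
78.4 × 10⁻³ = 0.0784

0.0784 millifarads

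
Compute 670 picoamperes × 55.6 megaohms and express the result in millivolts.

37.252 millivolts

670 × 10⁻¹² × 55.6 × 10⁶ = 37252 × 10⁻⁶ V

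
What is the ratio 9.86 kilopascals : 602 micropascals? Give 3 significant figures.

16400000

(9.86e3) / (602e-6) = 0.01638e9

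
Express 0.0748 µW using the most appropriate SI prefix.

= 74.8 × 10^-9 W; 10^-9 is nano.

74.8 nW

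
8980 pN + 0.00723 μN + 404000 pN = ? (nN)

420.21 nN

In nN:
  8980 pN = 8980 × 10⁻³ nN = 8.98
  0.00723 μN = 0.00723 × 10³ nN = 7.23
  404000 pN = 404000 × 10⁻³ nN = 404
Sum: 8.98 + 7.23 + 404 = 420.21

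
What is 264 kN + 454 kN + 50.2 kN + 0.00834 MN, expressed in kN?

In kN:
  264 kN → 264
  454 kN → 454
  50.2 kN → 50.2
  0.00834 MN = 0.00834 × 10^3 kN = 8.34
Sum: 264 + 454 + 50.2 + 8.34 = 776.54

776.54 kN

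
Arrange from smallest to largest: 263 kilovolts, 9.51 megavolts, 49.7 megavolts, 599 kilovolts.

263 kilovolts < 599 kilovolts < 9.51 megavolts < 49.7 megavolts

263 kilovolts = 263000 volts
9.51 megavolts = 9510000 volts
49.7 megavolts = 49700000 volts
599 kilovolts = 599000 volts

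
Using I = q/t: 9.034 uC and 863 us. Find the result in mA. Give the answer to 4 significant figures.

(9.034 × 10^-6) / (863 × 10^-6) = 0.0104681 A

10.47 mA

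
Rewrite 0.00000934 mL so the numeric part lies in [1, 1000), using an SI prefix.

= 9.34e-9 L; 1e-9 is nano.

9.34 nL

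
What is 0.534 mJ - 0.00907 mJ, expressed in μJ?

In μJ:
  0.534 mJ = 0.534 × 10^3 μJ = 534
  0.00907 mJ = 0.00907 × 10^3 μJ = 9.07
Difference: 534 - 9.07 = 524.93

524.93 μJ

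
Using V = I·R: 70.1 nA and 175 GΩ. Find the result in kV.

70.1 × 10⁻⁹ × 175 × 10⁹ = 12267.5 V

12.2675 kV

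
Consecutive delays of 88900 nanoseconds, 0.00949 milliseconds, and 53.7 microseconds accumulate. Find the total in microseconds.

In microseconds:
  88900 nanoseconds = 88900e-3 microseconds = 88.9
  0.00949 milliseconds = 0.00949e3 microseconds = 9.49
  53.7 microseconds → 53.7
Sum: 88.9 + 9.49 + 53.7 = 152.09

152.09 microseconds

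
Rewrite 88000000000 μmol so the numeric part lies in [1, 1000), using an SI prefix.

88 kmol

= 88 × 10³ mol; 10³ is kilo.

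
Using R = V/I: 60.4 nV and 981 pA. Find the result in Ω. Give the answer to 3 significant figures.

(60.4 × 10⁻⁹) / (981 × 10⁻¹²) = 0.06157 × 10³ Ω

61.6 Ω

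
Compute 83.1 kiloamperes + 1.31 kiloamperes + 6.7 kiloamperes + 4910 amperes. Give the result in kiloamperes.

96.02 kiloamperes

In kiloamperes:
  83.1 kiloamperes → 83.1
  1.31 kiloamperes → 1.31
  6.7 kiloamperes → 6.7
  4910 amperes = 4910 × 10⁻³ kiloamperes = 4.91
Sum: 83.1 + 1.31 + 6.7 + 4.91 = 96.02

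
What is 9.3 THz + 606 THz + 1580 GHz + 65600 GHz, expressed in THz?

In THz:
  9.3 THz → 9.3
  606 THz → 606
  1580 GHz = 1580 × 10^-3 THz = 1.58
  65600 GHz = 65600 × 10^-3 THz = 65.6
Sum: 9.3 + 606 + 1.58 + 65.6 = 682.48

682.48 THz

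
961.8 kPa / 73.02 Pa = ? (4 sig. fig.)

(961.8 × 10³) / (73.02) = 13.172 × 10³

13170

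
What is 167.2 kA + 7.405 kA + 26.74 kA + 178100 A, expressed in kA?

379.445 kA

In kA:
  167.2 kA → 167.2
  7.405 kA → 7.405
  26.74 kA → 26.74
  178100 A = 178100e-3 kA = 178.1
Sum: 167.2 + 7.405 + 26.74 + 178.1 = 379.445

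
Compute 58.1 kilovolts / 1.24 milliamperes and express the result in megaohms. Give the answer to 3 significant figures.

(58.1e3) / (1.24e-3) = 46.855e6 Ω

46.9 megaohms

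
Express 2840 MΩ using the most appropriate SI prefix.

= 2.84 × 10⁹ Ω; 10⁹ is giga.

2.84 GΩ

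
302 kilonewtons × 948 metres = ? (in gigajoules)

0.286296 gigajoules

302 × 10^3 × 948 = 286296 × 10^3 J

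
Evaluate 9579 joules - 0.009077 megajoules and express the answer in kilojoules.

0.502 kilojoules

In kilojoules:
  9579 joules = 9579 × 10^-3 kilojoules = 9.579
  0.009077 megajoules = 0.009077 × 10^3 kilojoules = 9.077
Difference: 9.579 - 9.077 = 0.502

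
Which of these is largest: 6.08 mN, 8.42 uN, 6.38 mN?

6.38 mN

6.08 mN = 0.00608 N
8.42 uN = 0.00000842 N
6.38 mN = 0.00638 N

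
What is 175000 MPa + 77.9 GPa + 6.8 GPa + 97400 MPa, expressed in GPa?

357.1 GPa

In GPa:
  175000 MPa = 175000 × 10^-3 GPa = 175
  77.9 GPa → 77.9
  6.8 GPa → 6.8
  97400 MPa = 97400 × 10^-3 GPa = 97.4
Sum: 175 + 77.9 + 6.8 + 97.4 = 357.1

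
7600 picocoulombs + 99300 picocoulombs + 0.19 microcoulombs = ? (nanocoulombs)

296.9 nanocoulombs

In nanocoulombs:
  7600 picocoulombs = 7600 × 10⁻³ nanocoulombs = 7.6
  99300 picocoulombs = 99300 × 10⁻³ nanocoulombs = 99.3
  0.19 microcoulombs = 0.19 × 10³ nanocoulombs = 190
Sum: 7.6 + 99.3 + 190 = 296.9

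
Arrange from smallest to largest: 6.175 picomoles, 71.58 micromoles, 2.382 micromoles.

6.175 picomoles < 2.382 micromoles < 71.58 micromoles

6.175 picomoles = 0.000000000006175 moles
71.58 micromoles = 0.00007158 moles
2.382 micromoles = 0.000002382 moles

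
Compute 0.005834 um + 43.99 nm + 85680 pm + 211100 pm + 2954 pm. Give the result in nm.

349.558 nm

In nm:
  0.005834 um = 0.005834 × 10^3 nm = 5.834
  43.99 nm → 43.99
  85680 pm = 85680 × 10^-3 nm = 85.68
  211100 pm = 211100 × 10^-3 nm = 211.1
  2954 pm = 2954 × 10^-3 nm = 2.954
Sum: 5.834 + 43.99 + 85.68 + 211.1 + 2.954 = 349.558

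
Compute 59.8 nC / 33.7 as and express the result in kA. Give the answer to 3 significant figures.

1770000 kA

(59.8 × 10⁻⁹) / (33.7 × 10⁻¹⁸) = 1.7745 × 10⁹ A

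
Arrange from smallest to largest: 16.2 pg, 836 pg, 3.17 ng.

16.2 pg < 836 pg < 3.17 ng

16.2 pg = 0.0000000000162 g
836 pg = 0.000000000836 g
3.17 ng = 0.00000000317 g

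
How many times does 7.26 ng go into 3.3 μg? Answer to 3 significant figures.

(3.3e-6) / (7.26e-9) = 0.4545e3

455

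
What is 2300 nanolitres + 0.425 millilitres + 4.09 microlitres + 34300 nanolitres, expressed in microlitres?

465.69 microlitres

In microlitres:
  2300 nanolitres = 2300e-3 microlitres = 2.3
  0.425 millilitres = 0.425e3 microlitres = 425
  4.09 microlitres → 4.09
  34300 nanolitres = 34300e-3 microlitres = 34.3
Sum: 2.3 + 425 + 4.09 + 34.3 = 465.69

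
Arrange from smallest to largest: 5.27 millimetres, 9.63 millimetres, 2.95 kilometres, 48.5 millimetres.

5.27 millimetres < 9.63 millimetres < 48.5 millimetres < 2.95 kilometres

5.27 millimetres = 0.00527 metres
9.63 millimetres = 0.00963 metres
2.95 kilometres = 2950 metres
48.5 millimetres = 0.0485 metres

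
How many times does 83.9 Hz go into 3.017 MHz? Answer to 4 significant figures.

35960

(3.017e6) / (83.9) = 0.035959e6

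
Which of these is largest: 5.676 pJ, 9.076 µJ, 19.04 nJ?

9.076 µJ

5.676 pJ = 0.000000000005676 J
9.076 µJ = 0.000009076 J
19.04 nJ = 0.00000001904 J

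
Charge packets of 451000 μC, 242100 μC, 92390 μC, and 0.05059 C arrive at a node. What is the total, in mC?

836.08 mC

In mC:
  451000 μC = 451000e-3 mC = 451
  242100 μC = 242100e-3 mC = 242.1
  92390 μC = 92390e-3 mC = 92.39
  0.05059 C = 0.05059e3 mC = 50.59
Sum: 451 + 242.1 + 92.39 + 50.59 = 836.08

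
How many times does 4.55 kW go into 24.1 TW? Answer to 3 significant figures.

5300000000

(24.1 × 10¹²) / (4.55 × 10³) = 5.297 × 10⁹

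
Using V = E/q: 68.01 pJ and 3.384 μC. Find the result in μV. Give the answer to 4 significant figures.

(68.01e-12) / (3.384e-6) = 20.0975e-6 V

20.10 μV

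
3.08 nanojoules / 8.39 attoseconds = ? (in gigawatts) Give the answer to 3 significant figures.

0.367 gigawatts

(3.08e-9) / (8.39e-18) = 0.3671e9 W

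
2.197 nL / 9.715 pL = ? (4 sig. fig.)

(2.197 × 10^-9) / (9.715 × 10^-12) = 0.22615 × 10^3

226.1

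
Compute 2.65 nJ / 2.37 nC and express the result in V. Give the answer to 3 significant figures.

1.12 V

(2.65 × 10⁻⁹) / (2.37 × 10⁻⁹) = 1.1181 V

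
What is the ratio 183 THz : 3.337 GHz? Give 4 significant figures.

(183 × 10¹²) / (3.337 × 10⁹) = 54.84 × 10³

54840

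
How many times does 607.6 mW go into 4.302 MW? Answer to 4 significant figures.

7080000

(4.302e6) / (607.6e-3) = 0.0070803e9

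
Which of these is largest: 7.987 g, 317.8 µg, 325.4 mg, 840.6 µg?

7.987 g = 7.987 g
317.8 µg = 0.0003178 g
325.4 mg = 0.3254 g
840.6 µg = 0.0008406 g

7.987 g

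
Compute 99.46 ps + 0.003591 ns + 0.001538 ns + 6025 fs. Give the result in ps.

In ps:
  99.46 ps → 99.46
  0.003591 ns = 0.003591 × 10³ ps = 3.591
  0.001538 ns = 0.001538 × 10³ ps = 1.538
  6025 fs = 6025 × 10⁻³ ps = 6.025
Sum: 99.46 + 3.591 + 1.538 + 6.025 = 110.614

110.614 ps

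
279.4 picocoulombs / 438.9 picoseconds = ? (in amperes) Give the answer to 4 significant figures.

0.6366 amperes

(279.4 × 10^-12) / (438.9 × 10^-12) = 0.636591 A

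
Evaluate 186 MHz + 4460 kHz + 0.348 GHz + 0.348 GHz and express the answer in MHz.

In MHz:
  186 MHz → 186
  4460 kHz = 4460 × 10⁻³ MHz = 4.46
  0.348 GHz = 0.348 × 10³ MHz = 348
  0.348 GHz = 0.348 × 10³ MHz = 348
Sum: 186 + 4.46 + 348 + 348 = 886.46

886.46 MHz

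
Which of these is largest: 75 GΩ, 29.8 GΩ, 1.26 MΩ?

75 GΩ

75 GΩ = 75000000000 Ω
29.8 GΩ = 29800000000 Ω
1.26 MΩ = 1260000 Ω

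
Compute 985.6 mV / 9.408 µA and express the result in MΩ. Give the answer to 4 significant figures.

0.1048 MΩ

(985.6 × 10⁻³) / (9.408 × 10⁻⁶) = 104.762 × 10³ Ω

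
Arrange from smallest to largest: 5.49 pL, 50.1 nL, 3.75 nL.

5.49 pL = 0.00000000000549 L
50.1 nL = 0.0000000501 L
3.75 nL = 0.00000000375 L

5.49 pL < 3.75 nL < 50.1 nL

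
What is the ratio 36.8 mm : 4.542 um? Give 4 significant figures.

8102

(36.8 × 10^-3) / (4.542 × 10^-6) = 8.1022 × 10^3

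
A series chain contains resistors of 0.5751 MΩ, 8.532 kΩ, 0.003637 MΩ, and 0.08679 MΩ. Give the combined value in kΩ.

674.059 kΩ

In kΩ:
  0.5751 MΩ = 0.5751 × 10³ kΩ = 575.1
  8.532 kΩ → 8.532
  0.003637 MΩ = 0.003637 × 10³ kΩ = 3.637
  0.08679 MΩ = 0.08679 × 10³ kΩ = 86.79
Sum: 575.1 + 8.532 + 3.637 + 86.79 = 674.059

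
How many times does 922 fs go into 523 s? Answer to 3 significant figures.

567000000000000

(523) / (922e-15) = 0.5672e15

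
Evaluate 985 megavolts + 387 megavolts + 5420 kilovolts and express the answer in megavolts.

1377.42 megavolts

In megavolts:
  985 megavolts → 985
  387 megavolts → 387
  5420 kilovolts = 5420 × 10^-3 megavolts = 5.42
Sum: 985 + 387 + 5.42 = 1377.42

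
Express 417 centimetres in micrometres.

4170000 micrometres

centi = 10^-2, micro = 10^-6; factor is 10^4.
417 × 10^4 = 4170000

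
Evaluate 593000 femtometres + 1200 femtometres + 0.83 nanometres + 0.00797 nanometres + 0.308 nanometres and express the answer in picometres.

In picometres:
  593000 femtometres = 593000 × 10^-3 picometres = 593
  1200 femtometres = 1200 × 10^-3 picometres = 1.2
  0.83 nanometres = 0.83 × 10^3 picometres = 830
  0.00797 nanometres = 0.00797 × 10^3 picometres = 7.97
  0.308 nanometres = 0.308 × 10^3 picometres = 308
Sum: 593 + 1.2 + 830 + 7.97 + 308 = 1740.17

1740.17 picometres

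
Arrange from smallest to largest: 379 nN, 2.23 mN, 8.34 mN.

379 nN = 0.000000379 N
2.23 mN = 0.00223 N
8.34 mN = 0.00834 N

379 nN < 2.23 mN < 8.34 mN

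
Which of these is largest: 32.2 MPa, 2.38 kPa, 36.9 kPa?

32.2 MPa = 32200000 Pa
2.38 kPa = 2380 Pa
36.9 kPa = 36900 Pa

32.2 MPa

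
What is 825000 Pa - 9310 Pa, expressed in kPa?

815.69 kPa

In kPa:
  825000 Pa = 825000 × 10⁻³ kPa = 825
  9310 Pa = 9310 × 10⁻³ kPa = 9.31
Difference: 825 - 9.31 = 815.69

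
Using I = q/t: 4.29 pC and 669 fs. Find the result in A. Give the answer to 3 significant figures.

(4.29 × 10⁻¹²) / (669 × 10⁻¹⁵) = 0.0064126 × 10³ A

6.41 A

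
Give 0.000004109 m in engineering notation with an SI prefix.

= 4.109 × 10⁻⁶ m; 10⁻⁶ is micro.

4.109 μm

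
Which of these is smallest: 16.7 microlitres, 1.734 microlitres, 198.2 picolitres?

198.2 picolitres

16.7 microlitres = 0.0000167 litres
1.734 microlitres = 0.000001734 litres
198.2 picolitres = 0.0000000001982 litres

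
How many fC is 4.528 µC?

4528000000 fC

micro = 10⁻⁶, femto = 10⁻¹⁵; factor is 10⁹.
4.528 × 10⁹ = 4528000000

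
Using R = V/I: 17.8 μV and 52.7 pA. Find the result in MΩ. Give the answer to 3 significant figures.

(17.8 × 10^-6) / (52.7 × 10^-12) = 0.33776 × 10^6 Ω

0.338 MΩ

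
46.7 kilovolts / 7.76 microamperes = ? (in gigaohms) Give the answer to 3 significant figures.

6.02 gigaohms

(46.7 × 10³) / (7.76 × 10⁻⁶) = 6.018 × 10⁹ Ω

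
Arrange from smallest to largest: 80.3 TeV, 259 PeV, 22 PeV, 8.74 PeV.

80.3 TeV = 80300000000000 eV
259 PeV = 259000000000000000 eV
22 PeV = 22000000000000000 eV
8.74 PeV = 8740000000000000 eV

80.3 TeV < 8.74 PeV < 22 PeV < 259 PeV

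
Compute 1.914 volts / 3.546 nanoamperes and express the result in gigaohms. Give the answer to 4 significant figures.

(1.914) / (3.546 × 10^-9) = 0.539763 × 10^9 Ω

0.5398 gigaohms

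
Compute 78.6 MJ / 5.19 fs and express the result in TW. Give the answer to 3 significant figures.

(78.6e6) / (5.19e-15) = 15.145e21 W

15100000000 TW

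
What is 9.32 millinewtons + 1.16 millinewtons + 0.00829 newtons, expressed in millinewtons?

18.77 millinewtons

In millinewtons:
  9.32 millinewtons → 9.32
  1.16 millinewtons → 1.16
  0.00829 newtons = 0.00829 × 10³ millinewtons = 8.29
Sum: 9.32 + 1.16 + 8.29 = 18.77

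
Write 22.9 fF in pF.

0.0229 pF

femto = 10^-15, pico = 10^-12; factor is 10^-3.
22.9 × 10^-3 = 0.0229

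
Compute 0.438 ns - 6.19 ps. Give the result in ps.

In ps:
  0.438 ns = 0.438 × 10^3 ps = 438
  6.19 ps → 6.19
Difference: 438 - 6.19 = 431.81

431.81 ps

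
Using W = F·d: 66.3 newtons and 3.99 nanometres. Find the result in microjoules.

66.3 × 3.99 × 10^-9 = 264.537 × 10^-9 J

0.264537 microjoules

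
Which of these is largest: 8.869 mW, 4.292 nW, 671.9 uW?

8.869 mW = 0.008869 W
4.292 nW = 0.000000004292 W
671.9 uW = 0.0006719 W

8.869 mW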